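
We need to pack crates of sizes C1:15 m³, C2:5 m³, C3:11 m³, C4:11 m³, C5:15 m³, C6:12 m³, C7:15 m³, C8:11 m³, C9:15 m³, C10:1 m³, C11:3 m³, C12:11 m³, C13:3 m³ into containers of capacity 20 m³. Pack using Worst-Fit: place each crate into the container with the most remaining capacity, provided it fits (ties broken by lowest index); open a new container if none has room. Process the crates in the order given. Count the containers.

Put C1 (15 m³) in container 1; 5 m³ remain.
Put C2 (5 m³) in container 1; 0 m³ remain.
Put C3 (11 m³) in container 2; 9 m³ remain.
Put C4 (11 m³) in container 3; 9 m³ remain.
Put C5 (15 m³) in container 4; 5 m³ remain.
Put C6 (12 m³) in container 5; 8 m³ remain.
Put C7 (15 m³) in container 6; 5 m³ remain.
Put C8 (11 m³) in container 7; 9 m³ remain.
Put C9 (15 m³) in container 8; 5 m³ remain.
Put C10 (1 m³) in container 2; 8 m³ remain.
Put C11 (3 m³) in container 3; 6 m³ remain.
Put C12 (11 m³) in container 9; 9 m³ remain.
Put C13 (3 m³) in container 7; 6 m³ remain.
Final containers: [15,5] [11,1] [11,3] [15] [12] [15] [11,3] [15] [11].

9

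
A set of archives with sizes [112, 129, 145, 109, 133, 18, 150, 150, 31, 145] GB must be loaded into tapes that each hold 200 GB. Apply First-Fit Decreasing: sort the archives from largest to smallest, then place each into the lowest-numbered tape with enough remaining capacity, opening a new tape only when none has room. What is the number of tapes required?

Sorted descending: 150, 150, 145, 145, 133, 129, 112, 109, 31, 18.
tape 1: place 150 GB, 50 GB left
tape 2: place 150 GB, 50 GB left
tape 3: place 145 GB, 55 GB left
tape 4: place 145 GB, 55 GB left
tape 5: place 133 GB, 67 GB left
tape 6: place 129 GB, 71 GB left
tape 7: place 112 GB, 88 GB left
tape 8: place 109 GB, 91 GB left
tape 1: place 31 GB, 19 GB left
tape 1: place 18 GB, 1 GB left
Final tapes: [150,31,18] [150] [145] [145] [133] [129] [112] [109].

8 tapes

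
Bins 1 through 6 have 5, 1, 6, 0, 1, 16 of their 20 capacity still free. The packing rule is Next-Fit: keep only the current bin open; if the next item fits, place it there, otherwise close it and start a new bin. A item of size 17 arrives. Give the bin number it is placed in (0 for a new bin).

0

Next-Fit only looks at bin 6, which has 16 free.
17 does not fit, so a new bin is opened.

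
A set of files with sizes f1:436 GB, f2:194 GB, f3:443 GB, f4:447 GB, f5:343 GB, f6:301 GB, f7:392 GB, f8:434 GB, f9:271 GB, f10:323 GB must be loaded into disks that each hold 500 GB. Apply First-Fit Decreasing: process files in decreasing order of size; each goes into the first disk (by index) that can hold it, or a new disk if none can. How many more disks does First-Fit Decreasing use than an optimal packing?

First-Fit Decreasing: [447] [443] [436] [434] [392] [343] [323] [301,194] [271] → 9 disks.
9 files exceed 250 GB (half the capacity), and no two of those can share a disk, so at least 9 disks are needed.
So 9 is already optimal.

0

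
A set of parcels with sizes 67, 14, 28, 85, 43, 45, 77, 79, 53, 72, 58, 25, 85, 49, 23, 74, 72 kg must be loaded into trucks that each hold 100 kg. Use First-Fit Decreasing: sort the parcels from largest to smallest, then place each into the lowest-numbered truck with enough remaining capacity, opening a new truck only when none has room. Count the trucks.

11 trucks

Sorted descending: 85, 85, 79, 77, 74, 72, 72, 67, 58, 53, 49, 45, 43, 28, 25, 23, 14.
Put 85 kg in truck 1; 15 kg remain.
Put 85 kg in truck 2; 15 kg remain.
Put 79 kg in truck 3; 21 kg remain.
Put 77 kg in truck 4; 23 kg remain.
Put 74 kg in truck 5; 26 kg remain.
Put 72 kg in truck 6; 28 kg remain.
Put 72 kg in truck 7; 28 kg remain.
Put 67 kg in truck 8; 33 kg remain.
Put 58 kg in truck 9; 42 kg remain.
Put 53 kg in truck 10; 47 kg remain.
Put 49 kg in truck 11; 51 kg remain.
Put 45 kg in truck 10; 2 kg remain.
Put 43 kg in truck 11; 8 kg remain.
Put 28 kg in truck 6; 0 kg remain.
Put 25 kg in truck 5; 1 kg remain.
Put 23 kg in truck 4; 0 kg remain.
Put 14 kg in truck 1; 1 kg remain.
Final trucks: [85,14] [85] [79] [77,23] [74,25] [72,28] [72] [67] [58] [53,45] [49,43].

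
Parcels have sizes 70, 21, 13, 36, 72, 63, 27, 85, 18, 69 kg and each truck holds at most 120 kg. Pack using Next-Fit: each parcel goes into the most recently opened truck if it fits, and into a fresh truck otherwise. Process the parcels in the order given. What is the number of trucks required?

5 trucks

70 kg → truck 1 (remaining 50 kg)
21 kg → truck 1 (remaining 29 kg)
13 kg → truck 1 (remaining 16 kg)
36 kg → truck 2 (remaining 84 kg)
72 kg → truck 2 (remaining 12 kg)
63 kg → truck 3 (remaining 57 kg)
27 kg → truck 3 (remaining 30 kg)
85 kg → truck 4 (remaining 35 kg)
18 kg → truck 4 (remaining 17 kg)
69 kg → truck 5 (remaining 51 kg)
Final trucks: [70,21,13] [36,72] [63,27] [85,18] [69].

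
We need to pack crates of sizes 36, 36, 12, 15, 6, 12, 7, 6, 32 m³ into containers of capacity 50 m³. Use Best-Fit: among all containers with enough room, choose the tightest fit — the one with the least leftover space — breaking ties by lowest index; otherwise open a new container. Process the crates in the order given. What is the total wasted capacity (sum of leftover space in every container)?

38

36 m³ → container 1 (remaining 14 m³)
36 m³ → container 2 (remaining 14 m³)
12 m³ → container 1 (remaining 2 m³)
15 m³ → container 3 (remaining 35 m³)
6 m³ → container 2 (remaining 8 m³)
12 m³ → container 3 (remaining 23 m³)
7 m³ → container 2 (remaining 1 m³)
6 m³ → container 3 (remaining 17 m³)
32 m³ → container 4 (remaining 18 m³)
4 containers × 50 m³ = 200 m³; used 162 m³; unused 38 m³.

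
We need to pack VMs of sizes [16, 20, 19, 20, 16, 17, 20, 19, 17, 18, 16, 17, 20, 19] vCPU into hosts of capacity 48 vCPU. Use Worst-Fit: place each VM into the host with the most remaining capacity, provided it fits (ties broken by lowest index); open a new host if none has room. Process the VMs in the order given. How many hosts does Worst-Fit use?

Put 16 vCPU in host 1; 32 vCPU remain.
Put 20 vCPU in host 1; 12 vCPU remain.
Put 19 vCPU in host 2; 29 vCPU remain.
Put 20 vCPU in host 2; 9 vCPU remain.
Put 16 vCPU in host 3; 32 vCPU remain.
Put 17 vCPU in host 3; 15 vCPU remain.
Put 20 vCPU in host 4; 28 vCPU remain.
Put 19 vCPU in host 4; 9 vCPU remain.
Put 17 vCPU in host 5; 31 vCPU remain.
Put 18 vCPU in host 5; 13 vCPU remain.
Put 16 vCPU in host 6; 32 vCPU remain.
Put 17 vCPU in host 6; 15 vCPU remain.
Put 20 vCPU in host 7; 28 vCPU remain.
Put 19 vCPU in host 7; 9 vCPU remain.
Final hosts: [16,20] [19,20] [16,17] [20,19] [17,18] [16,17] [20,19].

7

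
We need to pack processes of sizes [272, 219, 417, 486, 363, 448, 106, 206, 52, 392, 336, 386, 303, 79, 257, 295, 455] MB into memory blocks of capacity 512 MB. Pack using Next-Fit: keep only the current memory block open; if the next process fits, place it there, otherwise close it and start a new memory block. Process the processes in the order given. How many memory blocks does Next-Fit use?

Put 272 MB in memory block 1; 240 MB remain.
Put 219 MB in memory block 1; 21 MB remain.
Put 417 MB in memory block 2; 95 MB remain.
Put 486 MB in memory block 3; 26 MB remain.
Put 363 MB in memory block 4; 149 MB remain.
Put 448 MB in memory block 5; 64 MB remain.
Put 106 MB in memory block 6; 406 MB remain.
Put 206 MB in memory block 6; 200 MB remain.
Put 52 MB in memory block 6; 148 MB remain.
Put 392 MB in memory block 7; 120 MB remain.
Put 336 MB in memory block 8; 176 MB remain.
Put 386 MB in memory block 9; 126 MB remain.
Put 303 MB in memory block 10; 209 MB remain.
Put 79 MB in memory block 10; 130 MB remain.
Put 257 MB in memory block 11; 255 MB remain.
Put 295 MB in memory block 12; 217 MB remain.
Put 455 MB in memory block 13; 57 MB remain.

13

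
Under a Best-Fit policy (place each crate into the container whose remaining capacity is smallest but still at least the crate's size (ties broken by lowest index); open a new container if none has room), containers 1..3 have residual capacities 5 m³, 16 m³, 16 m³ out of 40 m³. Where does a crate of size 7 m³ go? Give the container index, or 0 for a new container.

2

Containers with room: container 2 (16 m³), container 3 (16 m³).
Tightest fit is container 2 with 16 m³ free.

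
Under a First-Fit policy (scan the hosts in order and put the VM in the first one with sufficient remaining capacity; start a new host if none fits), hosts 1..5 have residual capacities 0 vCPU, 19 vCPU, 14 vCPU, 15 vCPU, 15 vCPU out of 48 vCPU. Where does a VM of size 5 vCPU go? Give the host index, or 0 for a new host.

2

Hosts with room: host 2 (19 vCPU), host 3 (14 vCPU), host 4 (15 vCPU), host 5 (15 vCPU).
The first with room is host 2.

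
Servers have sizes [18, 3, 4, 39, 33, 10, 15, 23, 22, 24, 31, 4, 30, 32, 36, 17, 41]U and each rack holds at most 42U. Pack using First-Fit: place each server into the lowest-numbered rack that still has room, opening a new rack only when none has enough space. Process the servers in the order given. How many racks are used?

11 racks

rack 1: place 18U, 24U left
rack 1: place 3U, 21U left
rack 1: place 4U, 17U left
rack 2: place 39U, 3U left
rack 3: place 33U, 9U left
rack 1: place 10U, 7U left
rack 4: place 15U, 27U left
rack 4: place 23U, 4U left
rack 5: place 22U, 20U left
rack 6: place 24U, 18U left
rack 7: place 31U, 11U left
rack 1: place 4U, 3U left
rack 8: place 30U, 12U left
rack 9: place 32U, 10U left
rack 10: place 36U, 6U left
rack 5: place 17U, 3U left
rack 11: place 41U, 1U left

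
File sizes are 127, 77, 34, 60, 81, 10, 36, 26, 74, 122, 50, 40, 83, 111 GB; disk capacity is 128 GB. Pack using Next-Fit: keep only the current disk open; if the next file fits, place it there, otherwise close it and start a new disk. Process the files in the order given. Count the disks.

9

Put 127 GB in disk 1; 1 GB remain.
Put 77 GB in disk 2; 51 GB remain.
Put 34 GB in disk 2; 17 GB remain.
Put 60 GB in disk 3; 68 GB remain.
Put 81 GB in disk 4; 47 GB remain.
Put 10 GB in disk 4; 37 GB remain.
Put 36 GB in disk 4; 1 GB remain.
Put 26 GB in disk 5; 102 GB remain.
Put 74 GB in disk 5; 28 GB remain.
Put 122 GB in disk 6; 6 GB remain.
Put 50 GB in disk 7; 78 GB remain.
Put 40 GB in disk 7; 38 GB remain.
Put 83 GB in disk 8; 45 GB remain.
Put 111 GB in disk 9; 17 GB remain.
Final disks: [127] [77,34] [60] [81,10,36] [26,74] [122] [50,40] [83] [111].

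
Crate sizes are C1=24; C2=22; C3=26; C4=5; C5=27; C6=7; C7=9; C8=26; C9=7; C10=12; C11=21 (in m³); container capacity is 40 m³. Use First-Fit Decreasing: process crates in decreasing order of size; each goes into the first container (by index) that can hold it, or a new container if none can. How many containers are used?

Sorted descending: 27, 26, 26, 24, 22, 21, 12, 9, 7, 7, 5.
container 1: place 27 m³, 13 m³ left
container 2: place 26 m³, 14 m³ left
container 3: place 26 m³, 14 m³ left
container 4: place 24 m³, 16 m³ left
container 5: place 22 m³, 18 m³ left
container 6: place 21 m³, 19 m³ left
container 1: place 12 m³, 1 m³ left
container 2: place 9 m³, 5 m³ left
container 3: place 7 m³, 7 m³ left
container 3: place 7 m³, 0 m³ left
container 2: place 5 m³, 0 m³ left
Final containers: [27,12] [26,9,5] [26,7,7] [24] [22] [21].

6 containers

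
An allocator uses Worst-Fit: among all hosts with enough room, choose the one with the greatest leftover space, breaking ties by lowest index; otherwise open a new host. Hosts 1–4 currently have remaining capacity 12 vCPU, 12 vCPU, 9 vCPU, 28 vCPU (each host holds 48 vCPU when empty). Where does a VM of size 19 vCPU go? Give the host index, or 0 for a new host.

Hosts with room: host 4 (28 vCPU).
Most room is host 4 with 28 vCPU free.

4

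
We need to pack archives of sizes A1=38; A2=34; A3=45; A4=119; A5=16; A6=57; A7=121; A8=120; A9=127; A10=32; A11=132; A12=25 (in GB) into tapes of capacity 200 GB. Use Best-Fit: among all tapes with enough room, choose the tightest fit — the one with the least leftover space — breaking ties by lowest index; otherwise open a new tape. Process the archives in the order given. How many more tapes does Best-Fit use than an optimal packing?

Best-Fit: [38,34,45] [119,16,57] [121] [120] [127,32,25] [132] → 6 tapes.
Total size 866 GB; any packing needs at least ⌈866/200⌉ = 5 tapes.
An optimal packing achieves that bound: [132,57] [127,45,25] [121,38,34] [120,32,16] [119] → 5 tapes.
Excess: 6 − 5 = 1.

1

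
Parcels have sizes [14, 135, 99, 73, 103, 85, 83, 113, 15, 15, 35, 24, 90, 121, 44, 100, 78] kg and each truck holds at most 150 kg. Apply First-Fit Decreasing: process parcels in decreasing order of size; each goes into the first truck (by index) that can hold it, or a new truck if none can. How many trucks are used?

Sorted descending: 135, 121, 113, 103, 100, 99, 90, 85, 83, 78, 73, 44, 35, 24, 15, 15, 14.
135 kg → truck 1 (remaining 15 kg)
121 kg → truck 2 (remaining 29 kg)
113 kg → truck 3 (remaining 37 kg)
103 kg → truck 4 (remaining 47 kg)
100 kg → truck 5 (remaining 50 kg)
99 kg → truck 6 (remaining 51 kg)
90 kg → truck 7 (remaining 60 kg)
85 kg → truck 8 (remaining 65 kg)
83 kg → truck 9 (remaining 67 kg)
78 kg → truck 10 (remaining 72 kg)
73 kg → truck 11 (remaining 77 kg)
44 kg → truck 4 (remaining 3 kg)
35 kg → truck 3 (remaining 2 kg)
24 kg → truck 2 (remaining 5 kg)
15 kg → truck 1 (remaining 0 kg)
15 kg → truck 5 (remaining 35 kg)
14 kg → truck 5 (remaining 21 kg)

11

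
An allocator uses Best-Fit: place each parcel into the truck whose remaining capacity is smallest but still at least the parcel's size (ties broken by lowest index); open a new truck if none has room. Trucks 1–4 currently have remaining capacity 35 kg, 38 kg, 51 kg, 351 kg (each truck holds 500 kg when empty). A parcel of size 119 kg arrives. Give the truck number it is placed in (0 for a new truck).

Trucks with room: truck 4 (351 kg).
Tightest fit is truck 4 with 351 kg free.

4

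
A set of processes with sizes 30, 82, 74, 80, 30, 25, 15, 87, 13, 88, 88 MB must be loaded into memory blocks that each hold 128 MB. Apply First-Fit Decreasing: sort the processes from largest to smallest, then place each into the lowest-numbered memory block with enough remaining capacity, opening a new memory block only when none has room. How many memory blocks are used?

6

Sorted descending: 88, 88, 87, 82, 80, 74, 30, 30, 25, 15, 13.
Put 88 MB in memory block 1; 40 MB remain.
Put 88 MB in memory block 2; 40 MB remain.
Put 87 MB in memory block 3; 41 MB remain.
Put 82 MB in memory block 4; 46 MB remain.
Put 80 MB in memory block 5; 48 MB remain.
Put 74 MB in memory block 6; 54 MB remain.
Put 30 MB in memory block 1; 10 MB remain.
Put 30 MB in memory block 2; 10 MB remain.
Put 25 MB in memory block 3; 16 MB remain.
Put 15 MB in memory block 3; 1 MB remain.
Put 13 MB in memory block 4; 33 MB remain.
Final memory blocks: [88,30] [88,30] [87,25,15] [82,13] [80] [74].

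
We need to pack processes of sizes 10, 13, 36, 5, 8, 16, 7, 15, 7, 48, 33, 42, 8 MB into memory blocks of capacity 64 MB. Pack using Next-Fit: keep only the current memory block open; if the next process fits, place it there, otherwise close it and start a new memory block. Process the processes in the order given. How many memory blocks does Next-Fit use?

5

Put 10 MB in memory block 1; 54 MB remain.
Put 13 MB in memory block 1; 41 MB remain.
Put 36 MB in memory block 1; 5 MB remain.
Put 5 MB in memory block 1; 0 MB remain.
Put 8 MB in memory block 2; 56 MB remain.
Put 16 MB in memory block 2; 40 MB remain.
Put 7 MB in memory block 2; 33 MB remain.
Put 15 MB in memory block 2; 18 MB remain.
Put 7 MB in memory block 2; 11 MB remain.
Put 48 MB in memory block 3; 16 MB remain.
Put 33 MB in memory block 4; 31 MB remain.
Put 42 MB in memory block 5; 22 MB remain.
Put 8 MB in memory block 5; 14 MB remain.
Final memory blocks: [10,13,36,5] [8,16,7,15,7] [48] [33] [42,8].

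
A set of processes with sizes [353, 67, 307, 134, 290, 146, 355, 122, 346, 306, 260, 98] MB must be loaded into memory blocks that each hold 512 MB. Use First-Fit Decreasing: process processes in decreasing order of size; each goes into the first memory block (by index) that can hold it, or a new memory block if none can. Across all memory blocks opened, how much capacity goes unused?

800

Sorted descending: 355, 353, 346, 307, 306, 290, 260, 146, 134, 122, 98, 67.
memory block 1: place 355 MB, 157 MB left
memory block 2: place 353 MB, 159 MB left
memory block 3: place 346 MB, 166 MB left
memory block 4: place 307 MB, 205 MB left
memory block 5: place 306 MB, 206 MB left
memory block 6: place 290 MB, 222 MB left
memory block 7: place 260 MB, 252 MB left
memory block 1: place 146 MB, 11 MB left
memory block 2: place 134 MB, 25 MB left
memory block 3: place 122 MB, 44 MB left
memory block 4: place 98 MB, 107 MB left
memory block 4: place 67 MB, 40 MB left
7 memory blocks × 512 MB = 3584 MB; used 2784 MB; unused 800 MB.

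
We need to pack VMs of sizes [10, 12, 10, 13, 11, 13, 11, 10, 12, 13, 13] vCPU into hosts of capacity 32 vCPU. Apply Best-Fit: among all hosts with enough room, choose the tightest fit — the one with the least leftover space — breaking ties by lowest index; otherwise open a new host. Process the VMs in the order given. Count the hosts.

10 vCPU → host 1 (remaining 22 vCPU)
12 vCPU → host 1 (remaining 10 vCPU)
10 vCPU → host 1 (remaining 0 vCPU)
13 vCPU → host 2 (remaining 19 vCPU)
11 vCPU → host 2 (remaining 8 vCPU)
13 vCPU → host 3 (remaining 19 vCPU)
11 vCPU → host 3 (remaining 8 vCPU)
10 vCPU → host 4 (remaining 22 vCPU)
12 vCPU → host 4 (remaining 10 vCPU)
13 vCPU → host 5 (remaining 19 vCPU)
13 vCPU → host 5 (remaining 6 vCPU)

5 hosts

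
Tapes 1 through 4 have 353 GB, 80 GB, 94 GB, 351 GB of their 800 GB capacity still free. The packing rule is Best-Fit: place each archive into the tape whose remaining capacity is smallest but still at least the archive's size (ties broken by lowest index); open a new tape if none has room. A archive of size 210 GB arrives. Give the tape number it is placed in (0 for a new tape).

Tapes with room: tape 1 (353 GB), tape 4 (351 GB).
Tightest fit is tape 4 with 351 GB free.

4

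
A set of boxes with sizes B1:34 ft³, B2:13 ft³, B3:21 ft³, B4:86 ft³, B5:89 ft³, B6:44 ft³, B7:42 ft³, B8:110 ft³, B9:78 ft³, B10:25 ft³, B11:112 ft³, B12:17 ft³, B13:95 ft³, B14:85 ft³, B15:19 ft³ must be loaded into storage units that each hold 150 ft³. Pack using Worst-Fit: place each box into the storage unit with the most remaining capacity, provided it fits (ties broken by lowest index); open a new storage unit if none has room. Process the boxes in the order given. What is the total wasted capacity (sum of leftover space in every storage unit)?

330

storage unit 1: place B1 (34 ft³), 116 ft³ left
storage unit 1: place B2 (13 ft³), 103 ft³ left
storage unit 1: place B3 (21 ft³), 82 ft³ left
storage unit 2: place B4 (86 ft³), 64 ft³ left
storage unit 3: place B5 (89 ft³), 61 ft³ left
storage unit 1: place B6 (44 ft³), 38 ft³ left
storage unit 2: place B7 (42 ft³), 22 ft³ left
storage unit 4: place B8 (110 ft³), 40 ft³ left
storage unit 5: place B9 (78 ft³), 72 ft³ left
storage unit 5: place B10 (25 ft³), 47 ft³ left
storage unit 6: place B11 (112 ft³), 38 ft³ left
storage unit 3: place B12 (17 ft³), 44 ft³ left
storage unit 7: place B13 (95 ft³), 55 ft³ left
storage unit 8: place B14 (85 ft³), 65 ft³ left
storage unit 8: place B15 (19 ft³), 46 ft³ left
8 storage units × 150 ft³ = 1200 ft³; used 870 ft³; unused 330 ft³.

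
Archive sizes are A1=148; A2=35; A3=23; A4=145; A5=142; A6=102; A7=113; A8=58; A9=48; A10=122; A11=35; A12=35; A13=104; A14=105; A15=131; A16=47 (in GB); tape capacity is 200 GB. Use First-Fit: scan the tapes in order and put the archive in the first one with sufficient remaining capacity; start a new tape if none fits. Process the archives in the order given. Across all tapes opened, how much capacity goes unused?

407

tape 1: place A1 (148 GB), 52 GB left
tape 1: place A2 (35 GB), 17 GB left
tape 2: place A3 (23 GB), 177 GB left
tape 2: place A4 (145 GB), 32 GB left
tape 3: place A5 (142 GB), 58 GB left
tape 4: place A6 (102 GB), 98 GB left
tape 5: place A7 (113 GB), 87 GB left
tape 3: place A8 (58 GB), 0 GB left
tape 4: place A9 (48 GB), 50 GB left
tape 6: place A10 (122 GB), 78 GB left
tape 4: place A11 (35 GB), 15 GB left
tape 5: place A12 (35 GB), 52 GB left
tape 7: place A13 (104 GB), 96 GB left
tape 8: place A14 (105 GB), 95 GB left
tape 9: place A15 (131 GB), 69 GB left
tape 5: place A16 (47 GB), 5 GB left
9 tapes × 200 GB = 1800 GB; used 1393 GB; unused 407 GB.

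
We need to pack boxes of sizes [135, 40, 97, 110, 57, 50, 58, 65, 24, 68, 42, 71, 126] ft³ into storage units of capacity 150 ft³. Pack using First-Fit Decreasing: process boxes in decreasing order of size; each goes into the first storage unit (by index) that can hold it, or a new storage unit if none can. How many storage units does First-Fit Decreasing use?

Sorted descending: 135, 126, 110, 97, 71, 68, 65, 58, 57, 50, 42, 40, 24.
storage unit 1: place 135 ft³, 15 ft³ left
storage unit 2: place 126 ft³, 24 ft³ left
storage unit 3: place 110 ft³, 40 ft³ left
storage unit 4: place 97 ft³, 53 ft³ left
storage unit 5: place 71 ft³, 79 ft³ left
storage unit 5: place 68 ft³, 11 ft³ left
storage unit 6: place 65 ft³, 85 ft³ left
storage unit 6: place 58 ft³, 27 ft³ left
storage unit 7: place 57 ft³, 93 ft³ left
storage unit 4: place 50 ft³, 3 ft³ left
storage unit 7: place 42 ft³, 51 ft³ left
storage unit 3: place 40 ft³, 0 ft³ left
storage unit 2: place 24 ft³, 0 ft³ left

7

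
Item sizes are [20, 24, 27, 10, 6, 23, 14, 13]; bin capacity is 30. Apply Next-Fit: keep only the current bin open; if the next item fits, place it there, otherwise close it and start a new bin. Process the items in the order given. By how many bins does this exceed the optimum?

1

Next-Fit: [20] [24] [27] [10,6] [23] [14,13] → 6 bins.
Total size 137; any packing needs at least ⌈137/30⌉ = 5 bins.
An optimal packing achieves that bound: [27] [24,6] [23] [20,10] [14,13] → 5 bins.
Excess: 6 − 5 = 1.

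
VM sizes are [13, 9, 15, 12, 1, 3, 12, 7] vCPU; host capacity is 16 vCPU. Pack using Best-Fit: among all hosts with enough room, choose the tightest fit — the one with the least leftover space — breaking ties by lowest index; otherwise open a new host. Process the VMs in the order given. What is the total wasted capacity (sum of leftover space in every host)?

8

Put 13 vCPU in host 1; 3 vCPU remain.
Put 9 vCPU in host 2; 7 vCPU remain.
Put 15 vCPU in host 3; 1 vCPU remain.
Put 12 vCPU in host 4; 4 vCPU remain.
Put 1 vCPU in host 3; 0 vCPU remain.
Put 3 vCPU in host 1; 0 vCPU remain.
Put 12 vCPU in host 5; 4 vCPU remain.
Put 7 vCPU in host 2; 0 vCPU remain.
5 hosts × 16 vCPU = 80 vCPU; used 72 vCPU; unused 8 vCPU.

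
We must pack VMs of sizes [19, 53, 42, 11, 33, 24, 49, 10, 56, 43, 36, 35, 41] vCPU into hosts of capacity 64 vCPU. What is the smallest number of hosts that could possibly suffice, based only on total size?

8

Total size = 19 + 53 + 42 + 11 + 33 + 24 + 49 + 10 + 56 + 43 + 36 + 35 + 41 = 452 vCPU.
⌈452 / 64⌉ = 8.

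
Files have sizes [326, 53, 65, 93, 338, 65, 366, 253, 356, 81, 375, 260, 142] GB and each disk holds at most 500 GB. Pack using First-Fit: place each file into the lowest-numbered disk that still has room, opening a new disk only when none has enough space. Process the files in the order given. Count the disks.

7 disks

326 GB → disk 1 (remaining 174 GB)
53 GB → disk 1 (remaining 121 GB)
65 GB → disk 1 (remaining 56 GB)
93 GB → disk 2 (remaining 407 GB)
338 GB → disk 2 (remaining 69 GB)
65 GB → disk 2 (remaining 4 GB)
366 GB → disk 3 (remaining 134 GB)
253 GB → disk 4 (remaining 247 GB)
356 GB → disk 5 (remaining 144 GB)
81 GB → disk 3 (remaining 53 GB)
375 GB → disk 6 (remaining 125 GB)
260 GB → disk 7 (remaining 240 GB)
142 GB → disk 4 (remaining 105 GB)
Final disks: [326,53,65] [93,338,65] [366,81] [253,142] [356] [375] [260].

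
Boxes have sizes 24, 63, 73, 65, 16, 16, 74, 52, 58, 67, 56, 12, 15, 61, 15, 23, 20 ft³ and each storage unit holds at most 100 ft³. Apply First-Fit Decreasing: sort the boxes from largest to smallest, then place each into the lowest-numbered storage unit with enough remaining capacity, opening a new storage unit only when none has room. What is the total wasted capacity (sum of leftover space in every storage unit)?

190

Sorted descending: 74, 73, 67, 65, 63, 61, 58, 56, 52, 24, 23, 20, 16, 16, 15, 15, 12.
Put 74 ft³ in storage unit 1; 26 ft³ remain.
Put 73 ft³ in storage unit 2; 27 ft³ remain.
Put 67 ft³ in storage unit 3; 33 ft³ remain.
Put 65 ft³ in storage unit 4; 35 ft³ remain.
Put 63 ft³ in storage unit 5; 37 ft³ remain.
Put 61 ft³ in storage unit 6; 39 ft³ remain.
Put 58 ft³ in storage unit 7; 42 ft³ remain.
Put 56 ft³ in storage unit 8; 44 ft³ remain.
Put 52 ft³ in storage unit 9; 48 ft³ remain.
Put 24 ft³ in storage unit 1; 2 ft³ remain.
Put 23 ft³ in storage unit 2; 4 ft³ remain.
Put 20 ft³ in storage unit 3; 13 ft³ remain.
Put 16 ft³ in storage unit 4; 19 ft³ remain.
Put 16 ft³ in storage unit 4; 3 ft³ remain.
Put 15 ft³ in storage unit 5; 22 ft³ remain.
Put 15 ft³ in storage unit 5; 7 ft³ remain.
Put 12 ft³ in storage unit 3; 1 ft³ remain.
9 storage units × 100 ft³ = 900 ft³; used 710 ft³; unused 190 ft³.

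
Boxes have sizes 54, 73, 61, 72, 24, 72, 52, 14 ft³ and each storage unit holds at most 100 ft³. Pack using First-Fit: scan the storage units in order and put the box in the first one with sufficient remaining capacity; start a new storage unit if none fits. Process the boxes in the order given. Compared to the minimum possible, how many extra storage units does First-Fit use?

First-Fit: [54,24,14] [73] [61] [72] [72] [52] → 6 storage units.
6 boxes exceed 50 ft³ (half the capacity), and no two of those can share a storage unit, so at least 6 storage units are needed.
So 6 is already optimal.

0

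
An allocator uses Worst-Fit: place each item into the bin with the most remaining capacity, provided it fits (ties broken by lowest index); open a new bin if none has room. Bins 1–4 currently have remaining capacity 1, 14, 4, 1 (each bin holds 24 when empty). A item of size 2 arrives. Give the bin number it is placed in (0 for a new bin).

Bins with room: bin 2 (14), bin 3 (4).
Most room is bin 2 with 14 free.

2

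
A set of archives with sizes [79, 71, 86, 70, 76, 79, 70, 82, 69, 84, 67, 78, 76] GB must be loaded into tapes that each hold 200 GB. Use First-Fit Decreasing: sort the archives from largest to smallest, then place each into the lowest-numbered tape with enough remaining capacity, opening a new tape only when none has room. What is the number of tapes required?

Sorted descending: 86, 84, 82, 79, 79, 78, 76, 76, 71, 70, 70, 69, 67.
Put 86 GB in tape 1; 114 GB remain.
Put 84 GB in tape 1; 30 GB remain.
Put 82 GB in tape 2; 118 GB remain.
Put 79 GB in tape 2; 39 GB remain.
Put 79 GB in tape 3; 121 GB remain.
Put 78 GB in tape 3; 43 GB remain.
Put 76 GB in tape 4; 124 GB remain.
Put 76 GB in tape 4; 48 GB remain.
Put 71 GB in tape 5; 129 GB remain.
Put 70 GB in tape 5; 59 GB remain.
Put 70 GB in tape 6; 130 GB remain.
Put 69 GB in tape 6; 61 GB remain.
Put 67 GB in tape 7; 133 GB remain.
Final tapes: [86,84] [82,79] [79,78] [76,76] [71,70] [70,69] [67].

7 tapes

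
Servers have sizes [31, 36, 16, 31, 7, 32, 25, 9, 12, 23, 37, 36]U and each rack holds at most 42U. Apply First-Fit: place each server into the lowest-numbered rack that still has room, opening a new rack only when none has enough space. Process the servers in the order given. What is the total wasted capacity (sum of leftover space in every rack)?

41

Put 31U in rack 1; 11U remain.
Put 36U in rack 2; 6U remain.
Put 16U in rack 3; 26U remain.
Put 31U in rack 4; 11U remain.
Put 7U in rack 1; 4U remain.
Put 32U in rack 5; 10U remain.
Put 25U in rack 3; 1U remain.
Put 9U in rack 4; 2U remain.
Put 12U in rack 6; 30U remain.
Put 23U in rack 6; 7U remain.
Put 37U in rack 7; 5U remain.
Put 36U in rack 8; 6U remain.
8 racks × 42U = 336U; used 295U; unused 41U.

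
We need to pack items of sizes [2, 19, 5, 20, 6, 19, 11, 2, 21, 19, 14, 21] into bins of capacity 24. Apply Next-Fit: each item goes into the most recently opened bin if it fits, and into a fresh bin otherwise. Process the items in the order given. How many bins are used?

2 → bin 1 (remaining 22)
19 → bin 1 (remaining 3)
5 → bin 2 (remaining 19)
20 → bin 3 (remaining 4)
6 → bin 4 (remaining 18)
19 → bin 5 (remaining 5)
11 → bin 6 (remaining 13)
2 → bin 6 (remaining 11)
21 → bin 7 (remaining 3)
19 → bin 8 (remaining 5)
14 → bin 9 (remaining 10)
21 → bin 10 (remaining 3)

10 bins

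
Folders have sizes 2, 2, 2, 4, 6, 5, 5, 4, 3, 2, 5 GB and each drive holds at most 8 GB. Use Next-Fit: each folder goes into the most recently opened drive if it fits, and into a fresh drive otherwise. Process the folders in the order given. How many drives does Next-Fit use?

Put 2 GB in drive 1; 6 GB remain.
Put 2 GB in drive 1; 4 GB remain.
Put 2 GB in drive 1; 2 GB remain.
Put 4 GB in drive 2; 4 GB remain.
Put 6 GB in drive 3; 2 GB remain.
Put 5 GB in drive 4; 3 GB remain.
Put 5 GB in drive 5; 3 GB remain.
Put 4 GB in drive 6; 4 GB remain.
Put 3 GB in drive 6; 1 GB remain.
Put 2 GB in drive 7; 6 GB remain.
Put 5 GB in drive 7; 1 GB remain.
Final drives: [2,2,2] [4] [6] [5] [5] [4,3] [2,5].

7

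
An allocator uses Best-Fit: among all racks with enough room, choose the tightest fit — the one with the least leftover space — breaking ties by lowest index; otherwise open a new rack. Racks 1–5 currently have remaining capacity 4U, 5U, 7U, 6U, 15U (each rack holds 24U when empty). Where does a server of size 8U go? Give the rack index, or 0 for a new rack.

5

Racks with room: rack 5 (15U).
Tightest fit is rack 5 with 15U free.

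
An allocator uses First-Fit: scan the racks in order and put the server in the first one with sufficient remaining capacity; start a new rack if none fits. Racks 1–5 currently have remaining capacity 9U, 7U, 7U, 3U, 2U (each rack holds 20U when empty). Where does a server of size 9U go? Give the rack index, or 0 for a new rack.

Racks with room: rack 1 (9U).
The first with room is rack 1.

1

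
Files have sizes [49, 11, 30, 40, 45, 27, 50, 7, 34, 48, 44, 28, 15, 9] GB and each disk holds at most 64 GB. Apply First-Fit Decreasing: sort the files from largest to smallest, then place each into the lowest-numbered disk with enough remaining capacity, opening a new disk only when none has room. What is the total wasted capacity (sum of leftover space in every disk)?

Sorted descending: 50, 49, 48, 45, 44, 40, 34, 30, 28, 27, 15, 11, 9, 7.
disk 1: place 50 GB, 14 GB left
disk 2: place 49 GB, 15 GB left
disk 3: place 48 GB, 16 GB left
disk 4: place 45 GB, 19 GB left
disk 5: place 44 GB, 20 GB left
disk 6: place 40 GB, 24 GB left
disk 7: place 34 GB, 30 GB left
disk 7: place 30 GB, 0 GB left
disk 8: place 28 GB, 36 GB left
disk 8: place 27 GB, 9 GB left
disk 2: place 15 GB, 0 GB left
disk 1: place 11 GB, 3 GB left
disk 3: place 9 GB, 7 GB left
disk 3: place 7 GB, 0 GB left
8 disks × 64 GB = 512 GB; used 437 GB; unused 75 GB.

75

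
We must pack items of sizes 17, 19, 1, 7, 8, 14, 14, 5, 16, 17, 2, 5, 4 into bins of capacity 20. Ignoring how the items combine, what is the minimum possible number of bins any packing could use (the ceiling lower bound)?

Total size = 17 + 19 + 1 + 7 + 8 + 14 + 14 + 5 + 16 + 17 + 2 + 5 + 4 = 129.
⌈129 / 20⌉ = 7.

7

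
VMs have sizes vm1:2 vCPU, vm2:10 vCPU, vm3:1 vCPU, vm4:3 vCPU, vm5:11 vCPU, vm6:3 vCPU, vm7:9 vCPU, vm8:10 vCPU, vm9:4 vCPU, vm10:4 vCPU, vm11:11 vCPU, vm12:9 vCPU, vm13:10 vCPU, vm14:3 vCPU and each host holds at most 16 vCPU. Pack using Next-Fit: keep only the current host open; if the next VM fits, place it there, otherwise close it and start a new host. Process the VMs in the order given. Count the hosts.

7 hosts

host 1: place vm1 (2 vCPU), 14 vCPU left
host 1: place vm2 (10 vCPU), 4 vCPU left
host 1: place vm3 (1 vCPU), 3 vCPU left
host 1: place vm4 (3 vCPU), 0 vCPU left
host 2: place vm5 (11 vCPU), 5 vCPU left
host 2: place vm6 (3 vCPU), 2 vCPU left
host 3: place vm7 (9 vCPU), 7 vCPU left
host 4: place vm8 (10 vCPU), 6 vCPU left
host 4: place vm9 (4 vCPU), 2 vCPU left
host 5: place vm10 (4 vCPU), 12 vCPU left
host 5: place vm11 (11 vCPU), 1 vCPU left
host 6: place vm12 (9 vCPU), 7 vCPU left
host 7: place vm13 (10 vCPU), 6 vCPU left
host 7: place vm14 (3 vCPU), 3 vCPU left
Final hosts: [2,10,1,3] [11,3] [9] [10,4] [4,11] [9] [10,3].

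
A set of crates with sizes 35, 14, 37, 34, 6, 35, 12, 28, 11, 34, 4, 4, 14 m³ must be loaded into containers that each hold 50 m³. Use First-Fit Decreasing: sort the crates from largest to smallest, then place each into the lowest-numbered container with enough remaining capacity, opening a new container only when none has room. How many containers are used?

Sorted descending: 37, 35, 35, 34, 34, 28, 14, 14, 12, 11, 6, 4, 4.
container 1: place 37 m³, 13 m³ left
container 2: place 35 m³, 15 m³ left
container 3: place 35 m³, 15 m³ left
container 4: place 34 m³, 16 m³ left
container 5: place 34 m³, 16 m³ left
container 6: place 28 m³, 22 m³ left
container 2: place 14 m³, 1 m³ left
container 3: place 14 m³, 1 m³ left
container 1: place 12 m³, 1 m³ left
container 4: place 11 m³, 5 m³ left
container 5: place 6 m³, 10 m³ left
container 4: place 4 m³, 1 m³ left
container 5: place 4 m³, 6 m³ left
Final containers: [37,12] [35,14] [35,14] [34,11,4] [34,6,4] [28].

6 containers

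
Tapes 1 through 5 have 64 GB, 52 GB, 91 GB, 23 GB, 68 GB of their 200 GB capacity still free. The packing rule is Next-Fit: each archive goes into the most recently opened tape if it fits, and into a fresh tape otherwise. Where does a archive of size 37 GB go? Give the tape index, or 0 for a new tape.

Next-Fit only looks at tape 5, which has 68 GB free.
37 GB fits there.

5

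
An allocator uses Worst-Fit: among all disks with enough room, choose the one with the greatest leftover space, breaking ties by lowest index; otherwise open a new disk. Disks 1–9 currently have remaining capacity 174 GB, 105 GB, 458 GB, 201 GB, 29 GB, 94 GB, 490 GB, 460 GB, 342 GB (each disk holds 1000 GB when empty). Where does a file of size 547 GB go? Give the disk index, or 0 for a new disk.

No disk has ≥ 547 GB free, so a new disk is opened.

0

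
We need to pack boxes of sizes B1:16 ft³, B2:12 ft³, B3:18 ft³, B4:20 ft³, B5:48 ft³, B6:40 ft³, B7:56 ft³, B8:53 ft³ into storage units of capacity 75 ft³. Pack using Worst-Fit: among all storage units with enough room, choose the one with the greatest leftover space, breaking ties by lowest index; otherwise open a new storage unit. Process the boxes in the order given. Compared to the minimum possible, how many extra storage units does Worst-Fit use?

1

Worst-Fit: [16,12,18,20] [48] [40] [56] [53] → 5 storage units.
Total size 263 ft³; any packing needs at least ⌈263/75⌉ = 4 storage units.
An optimal packing achieves that bound: [56,18] [53,20] [48,16] [40,12] → 4 storage units.
Excess: 5 − 4 = 1.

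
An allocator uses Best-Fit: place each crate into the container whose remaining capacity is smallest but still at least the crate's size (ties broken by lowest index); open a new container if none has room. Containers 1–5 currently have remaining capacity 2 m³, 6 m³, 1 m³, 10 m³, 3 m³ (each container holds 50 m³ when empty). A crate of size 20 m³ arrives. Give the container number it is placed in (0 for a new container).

No container has ≥ 20 m³ free, so a new container is opened.

0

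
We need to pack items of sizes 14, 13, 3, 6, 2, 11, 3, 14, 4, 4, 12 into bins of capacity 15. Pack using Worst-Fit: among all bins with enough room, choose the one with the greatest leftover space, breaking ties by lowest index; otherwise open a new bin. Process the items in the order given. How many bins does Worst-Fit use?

bin 1: place 14, 1 left
bin 2: place 13, 2 left
bin 3: place 3, 12 left
bin 3: place 6, 6 left
bin 3: place 2, 4 left
bin 4: place 11, 4 left
bin 3: place 3, 1 left
bin 5: place 14, 1 left
bin 4: place 4, 0 left
bin 6: place 4, 11 left
bin 7: place 12, 3 left

7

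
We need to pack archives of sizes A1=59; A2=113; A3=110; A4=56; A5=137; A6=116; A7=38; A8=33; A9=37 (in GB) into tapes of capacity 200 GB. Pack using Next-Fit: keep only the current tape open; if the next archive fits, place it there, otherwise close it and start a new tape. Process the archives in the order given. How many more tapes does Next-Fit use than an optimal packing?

1

Next-Fit: [59,113] [110,56] [137] [116,38,33] [37] → 5 tapes.
Total size 699 GB; any packing needs at least ⌈699/200⌉ = 4 tapes.
An optimal packing achieves that bound: [137,59] [116,56] [113,38,37] [110,33] → 4 tapes.
Excess: 5 − 4 = 1.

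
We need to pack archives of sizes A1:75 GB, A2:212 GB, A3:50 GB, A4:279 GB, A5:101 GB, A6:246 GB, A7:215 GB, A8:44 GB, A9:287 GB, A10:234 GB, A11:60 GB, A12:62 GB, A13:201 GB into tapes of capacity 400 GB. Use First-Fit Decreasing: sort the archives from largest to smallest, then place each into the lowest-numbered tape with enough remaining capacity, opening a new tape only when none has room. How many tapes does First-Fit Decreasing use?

7 tapes

Sorted descending: 287, 279, 246, 234, 215, 212, 201, 101, 75, 62, 60, 50, 44.
287 GB → tape 1 (remaining 113 GB)
279 GB → tape 2 (remaining 121 GB)
246 GB → tape 3 (remaining 154 GB)
234 GB → tape 4 (remaining 166 GB)
215 GB → tape 5 (remaining 185 GB)
212 GB → tape 6 (remaining 188 GB)
201 GB → tape 7 (remaining 199 GB)
101 GB → tape 1 (remaining 12 GB)
75 GB → tape 2 (remaining 46 GB)
62 GB → tape 3 (remaining 92 GB)
60 GB → tape 3 (remaining 32 GB)
50 GB → tape 4 (remaining 116 GB)
44 GB → tape 2 (remaining 2 GB)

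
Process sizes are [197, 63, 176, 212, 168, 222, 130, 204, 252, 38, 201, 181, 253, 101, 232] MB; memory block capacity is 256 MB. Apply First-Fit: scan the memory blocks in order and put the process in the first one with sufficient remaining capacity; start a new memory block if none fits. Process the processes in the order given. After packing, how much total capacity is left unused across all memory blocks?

memory block 1: place 197 MB, 59 MB left
memory block 2: place 63 MB, 193 MB left
memory block 2: place 176 MB, 17 MB left
memory block 3: place 212 MB, 44 MB left
memory block 4: place 168 MB, 88 MB left
memory block 5: place 222 MB, 34 MB left
memory block 6: place 130 MB, 126 MB left
memory block 7: place 204 MB, 52 MB left
memory block 8: place 252 MB, 4 MB left
memory block 1: place 38 MB, 21 MB left
memory block 9: place 201 MB, 55 MB left
memory block 10: place 181 MB, 75 MB left
memory block 11: place 253 MB, 3 MB left
memory block 6: place 101 MB, 25 MB left
memory block 12: place 232 MB, 24 MB left
12 memory blocks × 256 MB = 3072 MB; used 2630 MB; unused 442 MB.

442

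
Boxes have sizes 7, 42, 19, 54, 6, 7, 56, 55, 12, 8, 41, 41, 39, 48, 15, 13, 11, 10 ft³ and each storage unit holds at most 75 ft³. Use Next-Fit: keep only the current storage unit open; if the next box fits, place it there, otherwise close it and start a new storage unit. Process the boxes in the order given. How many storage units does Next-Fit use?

Put 7 ft³ in storage unit 1; 68 ft³ remain.
Put 42 ft³ in storage unit 1; 26 ft³ remain.
Put 19 ft³ in storage unit 1; 7 ft³ remain.
Put 54 ft³ in storage unit 2; 21 ft³ remain.
Put 6 ft³ in storage unit 2; 15 ft³ remain.
Put 7 ft³ in storage unit 2; 8 ft³ remain.
Put 56 ft³ in storage unit 3; 19 ft³ remain.
Put 55 ft³ in storage unit 4; 20 ft³ remain.
Put 12 ft³ in storage unit 4; 8 ft³ remain.
Put 8 ft³ in storage unit 4; 0 ft³ remain.
Put 41 ft³ in storage unit 5; 34 ft³ remain.
Put 41 ft³ in storage unit 6; 34 ft³ remain.
Put 39 ft³ in storage unit 7; 36 ft³ remain.
Put 48 ft³ in storage unit 8; 27 ft³ remain.
Put 15 ft³ in storage unit 8; 12 ft³ remain.
Put 13 ft³ in storage unit 9; 62 ft³ remain.
Put 11 ft³ in storage unit 9; 51 ft³ remain.
Put 10 ft³ in storage unit 9; 41 ft³ remain.
Final storage units: [7,42,19] [54,6,7] [56] [55,12,8] [41] [41] [39] [48,15] [13,11,10].

9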